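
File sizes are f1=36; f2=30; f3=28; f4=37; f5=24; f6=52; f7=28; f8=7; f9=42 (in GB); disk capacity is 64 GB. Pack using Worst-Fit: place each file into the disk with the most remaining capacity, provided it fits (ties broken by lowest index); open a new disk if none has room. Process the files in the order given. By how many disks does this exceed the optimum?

Worst-Fit: [36,24] [30,28] [37] [52] [28,7] [42] → 6 disks.
Total size 284 GB; any packing needs at least ⌈284/64⌉ = 5 disks.
An optimal packing achieves that bound: [52,7] [42] [37,24] [36,28] [30,28] → 5 disks.
Excess: 6 − 5 = 1.

1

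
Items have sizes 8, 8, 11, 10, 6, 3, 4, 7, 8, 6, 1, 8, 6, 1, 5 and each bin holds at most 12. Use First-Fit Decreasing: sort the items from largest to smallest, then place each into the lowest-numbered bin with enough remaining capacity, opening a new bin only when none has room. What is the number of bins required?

Sorted descending: 11, 10, 8, 8, 8, 8, 7, 6, 6, 6, 5, 4, 3, 1, 1.
11 → bin 1 (remaining 1)
10 → bin 2 (remaining 2)
8 → bin 3 (remaining 4)
8 → bin 4 (remaining 4)
8 → bin 5 (remaining 4)
8 → bin 6 (remaining 4)
7 → bin 7 (remaining 5)
6 → bin 8 (remaining 6)
6 → bin 8 (remaining 0)
6 → bin 9 (remaining 6)
5 → bin 7 (remaining 0)
4 → bin 3 (remaining 0)
3 → bin 4 (remaining 1)
1 → bin 1 (remaining 0)
1 → bin 2 (remaining 1)
Final bins: [11,1] [10,1] [8,4] [8,3] [8] [8] [7,5] [6,6] [6].

9 bins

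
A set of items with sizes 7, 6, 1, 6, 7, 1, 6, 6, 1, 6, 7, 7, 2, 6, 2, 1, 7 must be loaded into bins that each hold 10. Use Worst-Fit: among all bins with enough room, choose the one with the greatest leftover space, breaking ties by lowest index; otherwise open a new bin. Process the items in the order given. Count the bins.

Put 7 in bin 1; 3 remain.
Put 6 in bin 2; 4 remain.
Put 1 in bin 2; 3 remain.
Put 6 in bin 3; 4 remain.
Put 7 in bin 4; 3 remain.
Put 1 in bin 3; 3 remain.
Put 6 in bin 5; 4 remain.
Put 6 in bin 6; 4 remain.
Put 1 in bin 5; 3 remain.
Put 6 in bin 7; 4 remain.
Put 7 in bin 8; 3 remain.
Put 7 in bin 9; 3 remain.
Put 2 in bin 6; 2 remain.
Put 6 in bin 10; 4 remain.
Put 2 in bin 7; 2 remain.
Put 1 in bin 10; 3 remain.
Put 7 in bin 11; 3 remain.
Final bins: [7] [6,1] [6,1] [7] [6,1] [6,2] [6,2] [7] [7] [6,1] [7].

11 bins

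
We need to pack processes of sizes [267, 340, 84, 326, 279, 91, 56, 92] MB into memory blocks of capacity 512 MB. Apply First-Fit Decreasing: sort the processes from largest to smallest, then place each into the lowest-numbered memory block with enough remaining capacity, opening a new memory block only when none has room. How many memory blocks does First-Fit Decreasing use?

Sorted descending: 340, 326, 279, 267, 92, 91, 84, 56.
340 MB → memory block 1 (remaining 172 MB)
326 MB → memory block 2 (remaining 186 MB)
279 MB → memory block 3 (remaining 233 MB)
267 MB → memory block 4 (remaining 245 MB)
92 MB → memory block 1 (remaining 80 MB)
91 MB → memory block 2 (remaining 95 MB)
84 MB → memory block 2 (remaining 11 MB)
56 MB → memory block 1 (remaining 24 MB)
Final memory blocks: [340,92,56] [326,91,84] [279] [267].

4 memory blocks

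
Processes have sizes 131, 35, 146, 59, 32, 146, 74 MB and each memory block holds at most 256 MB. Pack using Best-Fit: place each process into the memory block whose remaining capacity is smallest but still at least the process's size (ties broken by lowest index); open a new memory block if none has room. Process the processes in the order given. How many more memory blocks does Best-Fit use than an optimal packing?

0

Best-Fit: [131,35,59] [146,32,74] [146] → 3 memory blocks.
Total size 623 MB; any packing needs at least ⌈623/256⌉ = 3 memory blocks.
So 3 is already optimal.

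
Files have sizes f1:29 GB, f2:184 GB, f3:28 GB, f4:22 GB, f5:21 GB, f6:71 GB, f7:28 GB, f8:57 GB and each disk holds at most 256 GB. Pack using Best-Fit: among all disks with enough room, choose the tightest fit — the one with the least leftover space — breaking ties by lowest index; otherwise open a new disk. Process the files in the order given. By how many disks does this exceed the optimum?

0

Best-Fit: [29,184,28] [22,21,71,28,57] → 2 disks.
Total size 440 GB; any packing needs at least ⌈440/256⌉ = 2 disks.
So 2 is already optimal.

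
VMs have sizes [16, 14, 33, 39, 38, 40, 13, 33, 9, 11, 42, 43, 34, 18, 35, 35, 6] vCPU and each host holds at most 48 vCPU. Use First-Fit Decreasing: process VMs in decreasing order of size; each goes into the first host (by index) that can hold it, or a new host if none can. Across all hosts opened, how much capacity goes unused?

69

Sorted descending: 43, 42, 40, 39, 38, 35, 35, 34, 33, 33, 18, 16, 14, 13, 11, 9, 6.
host 1: place 43 vCPU, 5 vCPU left
host 2: place 42 vCPU, 6 vCPU left
host 3: place 40 vCPU, 8 vCPU left
host 4: place 39 vCPU, 9 vCPU left
host 5: place 38 vCPU, 10 vCPU left
host 6: place 35 vCPU, 13 vCPU left
host 7: place 35 vCPU, 13 vCPU left
host 8: place 34 vCPU, 14 vCPU left
host 9: place 33 vCPU, 15 vCPU left
host 10: place 33 vCPU, 15 vCPU left
host 11: place 18 vCPU, 30 vCPU left
host 11: place 16 vCPU, 14 vCPU left
host 8: place 14 vCPU, 0 vCPU left
host 6: place 13 vCPU, 0 vCPU left
host 7: place 11 vCPU, 2 vCPU left
host 4: place 9 vCPU, 0 vCPU left
host 2: place 6 vCPU, 0 vCPU left
11 hosts × 48 vCPU = 528 vCPU; used 459 vCPU; unused 69 vCPU.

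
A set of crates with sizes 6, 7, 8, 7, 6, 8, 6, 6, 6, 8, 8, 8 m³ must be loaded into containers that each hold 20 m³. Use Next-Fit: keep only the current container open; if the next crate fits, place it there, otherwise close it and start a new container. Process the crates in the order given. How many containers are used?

container 1: place 6 m³, 14 m³ left
container 1: place 7 m³, 7 m³ left
container 2: place 8 m³, 12 m³ left
container 2: place 7 m³, 5 m³ left
container 3: place 6 m³, 14 m³ left
container 3: place 8 m³, 6 m³ left
container 3: place 6 m³, 0 m³ left
container 4: place 6 m³, 14 m³ left
container 4: place 6 m³, 8 m³ left
container 4: place 8 m³, 0 m³ left
container 5: place 8 m³, 12 m³ left
container 5: place 8 m³, 4 m³ left
Final containers: [6,7] [8,7] [6,8,6] [6,6,8] [8,8].

5 containers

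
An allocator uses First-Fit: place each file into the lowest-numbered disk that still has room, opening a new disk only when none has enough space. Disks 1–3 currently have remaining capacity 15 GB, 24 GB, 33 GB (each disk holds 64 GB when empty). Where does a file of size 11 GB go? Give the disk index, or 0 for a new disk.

Disks with room: disk 1 (15 GB), disk 2 (24 GB), disk 3 (33 GB).
The first with room is disk 1.

1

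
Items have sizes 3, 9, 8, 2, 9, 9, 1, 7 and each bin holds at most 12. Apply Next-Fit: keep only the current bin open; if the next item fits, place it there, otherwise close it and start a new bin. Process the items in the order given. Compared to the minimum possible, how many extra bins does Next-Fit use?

0

Next-Fit: [3,9] [8,2] [9] [9,1] [7] → 5 bins.
5 items exceed 6 (half the capacity), and no two of those can share a bin, so at least 5 bins are needed.
So 5 is already optimal.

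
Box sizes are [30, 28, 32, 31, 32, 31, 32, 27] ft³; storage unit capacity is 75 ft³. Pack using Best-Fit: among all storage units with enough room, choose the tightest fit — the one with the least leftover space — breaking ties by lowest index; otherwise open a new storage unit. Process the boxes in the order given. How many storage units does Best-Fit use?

4

Put 30 ft³ in storage unit 1; 45 ft³ remain.
Put 28 ft³ in storage unit 1; 17 ft³ remain.
Put 32 ft³ in storage unit 2; 43 ft³ remain.
Put 31 ft³ in storage unit 2; 12 ft³ remain.
Put 32 ft³ in storage unit 3; 43 ft³ remain.
Put 31 ft³ in storage unit 3; 12 ft³ remain.
Put 32 ft³ in storage unit 4; 43 ft³ remain.
Put 27 ft³ in storage unit 4; 16 ft³ remain.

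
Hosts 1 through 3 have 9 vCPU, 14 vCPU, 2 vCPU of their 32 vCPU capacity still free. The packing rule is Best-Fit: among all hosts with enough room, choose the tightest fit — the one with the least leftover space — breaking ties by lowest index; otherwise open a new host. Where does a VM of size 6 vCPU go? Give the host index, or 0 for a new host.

1

Hosts with room: host 1 (9 vCPU), host 2 (14 vCPU).
Tightest fit is host 1 with 9 vCPU free.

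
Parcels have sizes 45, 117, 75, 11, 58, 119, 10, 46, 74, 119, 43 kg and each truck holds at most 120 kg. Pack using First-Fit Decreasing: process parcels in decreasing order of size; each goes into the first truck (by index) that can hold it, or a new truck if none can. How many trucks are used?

7

Sorted descending: 119, 119, 117, 75, 74, 58, 46, 45, 43, 11, 10.
119 kg → truck 1 (remaining 1 kg)
119 kg → truck 2 (remaining 1 kg)
117 kg → truck 3 (remaining 3 kg)
75 kg → truck 4 (remaining 45 kg)
74 kg → truck 5 (remaining 46 kg)
58 kg → truck 6 (remaining 62 kg)
46 kg → truck 5 (remaining 0 kg)
45 kg → truck 4 (remaining 0 kg)
43 kg → truck 6 (remaining 19 kg)
11 kg → truck 6 (remaining 8 kg)
10 kg → truck 7 (remaining 110 kg)
Final trucks: [119] [119] [117] [75,45] [74,46] [58,43,11] [10].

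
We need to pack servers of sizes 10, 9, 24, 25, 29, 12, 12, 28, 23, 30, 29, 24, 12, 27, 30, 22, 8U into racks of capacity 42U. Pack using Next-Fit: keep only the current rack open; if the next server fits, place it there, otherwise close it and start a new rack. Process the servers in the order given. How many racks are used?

12

10U → rack 1 (remaining 32U)
9U → rack 1 (remaining 23U)
24U → rack 2 (remaining 18U)
25U → rack 3 (remaining 17U)
29U → rack 4 (remaining 13U)
12U → rack 4 (remaining 1U)
12U → rack 5 (remaining 30U)
28U → rack 5 (remaining 2U)
23U → rack 6 (remaining 19U)
30U → rack 7 (remaining 12U)
29U → rack 8 (remaining 13U)
24U → rack 9 (remaining 18U)
12U → rack 9 (remaining 6U)
27U → rack 10 (remaining 15U)
30U → rack 11 (remaining 12U)
22U → rack 12 (remaining 20U)
8U → rack 12 (remaining 12U)
Final racks: [10,9] [24] [25] [29,12] [12,28] [23] [30] [29] [24,12] [27] [30] [22,8].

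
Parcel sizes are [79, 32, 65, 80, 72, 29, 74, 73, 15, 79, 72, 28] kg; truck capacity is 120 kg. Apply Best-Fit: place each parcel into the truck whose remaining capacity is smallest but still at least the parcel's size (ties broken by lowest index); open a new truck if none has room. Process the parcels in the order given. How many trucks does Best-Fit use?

8

Put 79 kg in truck 1; 41 kg remain.
Put 32 kg in truck 1; 9 kg remain.
Put 65 kg in truck 2; 55 kg remain.
Put 80 kg in truck 3; 40 kg remain.
Put 72 kg in truck 4; 48 kg remain.
Put 29 kg in truck 3; 11 kg remain.
Put 74 kg in truck 5; 46 kg remain.
Put 73 kg in truck 6; 47 kg remain.
Put 15 kg in truck 5; 31 kg remain.
Put 79 kg in truck 7; 41 kg remain.
Put 72 kg in truck 8; 48 kg remain.
Put 28 kg in truck 5; 3 kg remain.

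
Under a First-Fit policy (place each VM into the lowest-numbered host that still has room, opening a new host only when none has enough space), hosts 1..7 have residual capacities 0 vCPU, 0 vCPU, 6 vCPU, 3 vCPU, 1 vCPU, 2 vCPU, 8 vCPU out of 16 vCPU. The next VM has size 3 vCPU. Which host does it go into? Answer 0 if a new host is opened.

3

Hosts with room: host 3 (6 vCPU), host 4 (3 vCPU), host 7 (8 vCPU).
The first with room is host 3.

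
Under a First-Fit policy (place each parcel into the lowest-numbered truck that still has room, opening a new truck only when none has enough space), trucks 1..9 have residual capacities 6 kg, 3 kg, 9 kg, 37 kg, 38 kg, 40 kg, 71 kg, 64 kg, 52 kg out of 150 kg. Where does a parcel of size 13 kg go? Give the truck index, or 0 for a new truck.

4

Trucks with room: truck 4 (37 kg), truck 5 (38 kg), truck 6 (40 kg), truck 7 (71 kg), truck 8 (64 kg), truck 9 (52 kg).
The first with room is truck 4.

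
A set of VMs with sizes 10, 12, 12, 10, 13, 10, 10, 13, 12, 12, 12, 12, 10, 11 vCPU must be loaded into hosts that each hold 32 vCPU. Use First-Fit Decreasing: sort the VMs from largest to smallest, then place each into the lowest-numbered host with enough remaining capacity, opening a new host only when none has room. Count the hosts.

6 hosts

Sorted descending: 13, 13, 12, 12, 12, 12, 12, 12, 11, 10, 10, 10, 10, 10.
13 vCPU → host 1 (remaining 19 vCPU)
13 vCPU → host 1 (remaining 6 vCPU)
12 vCPU → host 2 (remaining 20 vCPU)
12 vCPU → host 2 (remaining 8 vCPU)
12 vCPU → host 3 (remaining 20 vCPU)
12 vCPU → host 3 (remaining 8 vCPU)
12 vCPU → host 4 (remaining 20 vCPU)
12 vCPU → host 4 (remaining 8 vCPU)
11 vCPU → host 5 (remaining 21 vCPU)
10 vCPU → host 5 (remaining 11 vCPU)
10 vCPU → host 5 (remaining 1 vCPU)
10 vCPU → host 6 (remaining 22 vCPU)
10 vCPU → host 6 (remaining 12 vCPU)
10 vCPU → host 6 (remaining 2 vCPU)
Final hosts: [13,13] [12,12] [12,12] [12,12] [11,10,10] [10,10,10].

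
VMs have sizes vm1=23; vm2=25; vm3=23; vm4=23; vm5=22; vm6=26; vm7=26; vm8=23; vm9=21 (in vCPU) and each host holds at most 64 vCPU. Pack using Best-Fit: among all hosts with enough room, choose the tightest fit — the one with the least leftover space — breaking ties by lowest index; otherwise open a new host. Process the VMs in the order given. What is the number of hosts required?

vm1 (23 vCPU) → host 1 (remaining 41 vCPU)
vm2 (25 vCPU) → host 1 (remaining 16 vCPU)
vm3 (23 vCPU) → host 2 (remaining 41 vCPU)
vm4 (23 vCPU) → host 2 (remaining 18 vCPU)
vm5 (22 vCPU) → host 3 (remaining 42 vCPU)
vm6 (26 vCPU) → host 3 (remaining 16 vCPU)
vm7 (26 vCPU) → host 4 (remaining 38 vCPU)
vm8 (23 vCPU) → host 4 (remaining 15 vCPU)
vm9 (21 vCPU) → host 5 (remaining 43 vCPU)
Final hosts: [23,25] [23,23] [22,26] [26,23] [21].

5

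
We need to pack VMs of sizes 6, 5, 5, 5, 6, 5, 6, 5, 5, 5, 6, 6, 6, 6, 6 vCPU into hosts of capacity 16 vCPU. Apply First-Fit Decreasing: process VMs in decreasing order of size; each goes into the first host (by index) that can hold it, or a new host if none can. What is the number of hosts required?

7 hosts

Sorted descending: 6, 6, 6, 6, 6, 6, 6, 6, 5, 5, 5, 5, 5, 5, 5.
host 1: place 6 vCPU, 10 vCPU left
host 1: place 6 vCPU, 4 vCPU left
host 2: place 6 vCPU, 10 vCPU left
host 2: place 6 vCPU, 4 vCPU left
host 3: place 6 vCPU, 10 vCPU left
host 3: place 6 vCPU, 4 vCPU left
host 4: place 6 vCPU, 10 vCPU left
host 4: place 6 vCPU, 4 vCPU left
host 5: place 5 vCPU, 11 vCPU left
host 5: place 5 vCPU, 6 vCPU left
host 5: place 5 vCPU, 1 vCPU left
host 6: place 5 vCPU, 11 vCPU left
host 6: place 5 vCPU, 6 vCPU left
host 6: place 5 vCPU, 1 vCPU left
host 7: place 5 vCPU, 11 vCPU left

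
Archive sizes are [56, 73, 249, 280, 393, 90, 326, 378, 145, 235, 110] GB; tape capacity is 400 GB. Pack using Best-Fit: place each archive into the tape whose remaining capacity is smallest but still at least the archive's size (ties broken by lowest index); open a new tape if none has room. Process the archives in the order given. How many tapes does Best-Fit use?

7

tape 1: place 56 GB, 344 GB left
tape 1: place 73 GB, 271 GB left
tape 1: place 249 GB, 22 GB left
tape 2: place 280 GB, 120 GB left
tape 3: place 393 GB, 7 GB left
tape 2: place 90 GB, 30 GB left
tape 4: place 326 GB, 74 GB left
tape 5: place 378 GB, 22 GB left
tape 6: place 145 GB, 255 GB left
tape 6: place 235 GB, 20 GB left
tape 7: place 110 GB, 290 GB left
Final tapes: [56,73,249] [280,90] [393] [326] [378] [145,235] [110].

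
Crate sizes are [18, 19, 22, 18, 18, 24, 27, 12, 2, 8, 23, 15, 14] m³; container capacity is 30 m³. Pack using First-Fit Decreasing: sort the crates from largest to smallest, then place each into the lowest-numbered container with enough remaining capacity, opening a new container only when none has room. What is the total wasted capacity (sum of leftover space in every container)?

50

Sorted descending: 27, 24, 23, 22, 19, 18, 18, 18, 15, 14, 12, 8, 2.
container 1: place 27 m³, 3 m³ left
container 2: place 24 m³, 6 m³ left
container 3: place 23 m³, 7 m³ left
container 4: place 22 m³, 8 m³ left
container 5: place 19 m³, 11 m³ left
container 6: place 18 m³, 12 m³ left
container 7: place 18 m³, 12 m³ left
container 8: place 18 m³, 12 m³ left
container 9: place 15 m³, 15 m³ left
container 9: place 14 m³, 1 m³ left
container 6: place 12 m³, 0 m³ left
container 4: place 8 m³, 0 m³ left
container 1: place 2 m³, 1 m³ left
9 containers × 30 m³ = 270 m³; used 220 m³; unused 50 m³.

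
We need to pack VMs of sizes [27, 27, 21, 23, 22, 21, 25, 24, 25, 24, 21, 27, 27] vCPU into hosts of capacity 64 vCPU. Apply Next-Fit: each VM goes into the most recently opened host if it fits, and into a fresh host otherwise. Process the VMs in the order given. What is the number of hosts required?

7

Put 27 vCPU in host 1; 37 vCPU remain.
Put 27 vCPU in host 1; 10 vCPU remain.
Put 21 vCPU in host 2; 43 vCPU remain.
Put 23 vCPU in host 2; 20 vCPU remain.
Put 22 vCPU in host 3; 42 vCPU remain.
Put 21 vCPU in host 3; 21 vCPU remain.
Put 25 vCPU in host 4; 39 vCPU remain.
Put 24 vCPU in host 4; 15 vCPU remain.
Put 25 vCPU in host 5; 39 vCPU remain.
Put 24 vCPU in host 5; 15 vCPU remain.
Put 21 vCPU in host 6; 43 vCPU remain.
Put 27 vCPU in host 6; 16 vCPU remain.
Put 27 vCPU in host 7; 37 vCPU remain.
Final hosts: [27,27] [21,23] [22,21] [25,24] [25,24] [21,27] [27].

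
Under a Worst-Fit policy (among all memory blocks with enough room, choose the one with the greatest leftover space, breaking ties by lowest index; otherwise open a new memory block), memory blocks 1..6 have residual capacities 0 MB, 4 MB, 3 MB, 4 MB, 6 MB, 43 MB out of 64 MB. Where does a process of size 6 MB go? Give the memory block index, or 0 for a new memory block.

6

Memory blocks with room: memory block 5 (6 MB), memory block 6 (43 MB).
Most room is memory block 6 with 43 MB free.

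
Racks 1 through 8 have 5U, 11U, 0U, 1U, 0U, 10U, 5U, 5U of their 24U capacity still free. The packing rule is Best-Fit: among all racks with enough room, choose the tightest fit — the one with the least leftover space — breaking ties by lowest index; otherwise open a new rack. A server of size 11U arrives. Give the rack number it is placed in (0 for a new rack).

Racks with room: rack 2 (11U).
Tightest fit is rack 2 with 11U free.

2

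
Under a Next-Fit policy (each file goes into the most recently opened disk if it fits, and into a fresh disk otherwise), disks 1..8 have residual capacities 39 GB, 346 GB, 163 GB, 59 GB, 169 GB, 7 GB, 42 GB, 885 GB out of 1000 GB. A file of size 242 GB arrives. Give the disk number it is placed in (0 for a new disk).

Next-Fit only looks at disk 8, which has 885 GB free.
242 GB fits there.

8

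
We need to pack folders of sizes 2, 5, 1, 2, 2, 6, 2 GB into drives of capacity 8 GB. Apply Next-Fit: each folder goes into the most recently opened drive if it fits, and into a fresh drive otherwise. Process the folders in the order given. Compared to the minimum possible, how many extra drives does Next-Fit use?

0

Next-Fit: [2,5,1] [2,2] [6,2] → 3 drives.
Total size 20 GB; any packing needs at least ⌈20/8⌉ = 3 drives.
So 3 is already optimal.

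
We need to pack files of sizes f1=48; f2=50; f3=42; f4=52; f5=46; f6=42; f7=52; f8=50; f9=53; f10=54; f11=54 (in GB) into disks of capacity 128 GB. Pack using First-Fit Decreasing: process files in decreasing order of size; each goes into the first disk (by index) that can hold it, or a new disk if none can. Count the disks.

6 disks

Sorted descending: 54, 54, 53, 52, 52, 50, 50, 48, 46, 42, 42.
54 GB → disk 1 (remaining 74 GB)
54 GB → disk 1 (remaining 20 GB)
53 GB → disk 2 (remaining 75 GB)
52 GB → disk 2 (remaining 23 GB)
52 GB → disk 3 (remaining 76 GB)
50 GB → disk 3 (remaining 26 GB)
50 GB → disk 4 (remaining 78 GB)
48 GB → disk 4 (remaining 30 GB)
46 GB → disk 5 (remaining 82 GB)
42 GB → disk 5 (remaining 40 GB)
42 GB → disk 6 (remaining 86 GB)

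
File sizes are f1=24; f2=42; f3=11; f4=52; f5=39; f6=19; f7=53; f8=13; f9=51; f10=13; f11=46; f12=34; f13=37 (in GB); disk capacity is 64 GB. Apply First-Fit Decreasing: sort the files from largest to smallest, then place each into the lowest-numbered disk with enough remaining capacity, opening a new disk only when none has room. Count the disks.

8

Sorted descending: 53, 52, 51, 46, 42, 39, 37, 34, 24, 19, 13, 13, 11.
53 GB → disk 1 (remaining 11 GB)
52 GB → disk 2 (remaining 12 GB)
51 GB → disk 3 (remaining 13 GB)
46 GB → disk 4 (remaining 18 GB)
42 GB → disk 5 (remaining 22 GB)
39 GB → disk 6 (remaining 25 GB)
37 GB → disk 7 (remaining 27 GB)
34 GB → disk 8 (remaining 30 GB)
24 GB → disk 6 (remaining 1 GB)
19 GB → disk 5 (remaining 3 GB)
13 GB → disk 3 (remaining 0 GB)
13 GB → disk 4 (remaining 5 GB)
11 GB → disk 1 (remaining 0 GB)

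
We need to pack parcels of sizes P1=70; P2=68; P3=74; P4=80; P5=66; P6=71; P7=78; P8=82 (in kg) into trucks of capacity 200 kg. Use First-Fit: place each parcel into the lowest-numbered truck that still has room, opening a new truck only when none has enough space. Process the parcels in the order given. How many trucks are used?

4

truck 1: place P1 (70 kg), 130 kg left
truck 1: place P2 (68 kg), 62 kg left
truck 2: place P3 (74 kg), 126 kg left
truck 2: place P4 (80 kg), 46 kg left
truck 3: place P5 (66 kg), 134 kg left
truck 3: place P6 (71 kg), 63 kg left
truck 4: place P7 (78 kg), 122 kg left
truck 4: place P8 (82 kg), 40 kg left
Final trucks: [70,68] [74,80] [66,71] [78,82].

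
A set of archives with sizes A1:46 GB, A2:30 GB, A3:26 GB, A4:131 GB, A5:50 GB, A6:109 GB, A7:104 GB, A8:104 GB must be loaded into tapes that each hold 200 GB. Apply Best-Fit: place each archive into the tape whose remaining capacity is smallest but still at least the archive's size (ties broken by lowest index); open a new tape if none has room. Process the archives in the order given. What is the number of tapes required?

tape 1: place A1 (46 GB), 154 GB left
tape 1: place A2 (30 GB), 124 GB left
tape 1: place A3 (26 GB), 98 GB left
tape 2: place A4 (131 GB), 69 GB left
tape 2: place A5 (50 GB), 19 GB left
tape 3: place A6 (109 GB), 91 GB left
tape 4: place A7 (104 GB), 96 GB left
tape 5: place A8 (104 GB), 96 GB left

5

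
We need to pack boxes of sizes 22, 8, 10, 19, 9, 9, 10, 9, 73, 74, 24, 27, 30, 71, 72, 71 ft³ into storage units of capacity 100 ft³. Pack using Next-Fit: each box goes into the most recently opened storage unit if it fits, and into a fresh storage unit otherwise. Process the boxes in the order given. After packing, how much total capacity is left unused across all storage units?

162

storage unit 1: place 22 ft³, 78 ft³ left
storage unit 1: place 8 ft³, 70 ft³ left
storage unit 1: place 10 ft³, 60 ft³ left
storage unit 1: place 19 ft³, 41 ft³ left
storage unit 1: place 9 ft³, 32 ft³ left
storage unit 1: place 9 ft³, 23 ft³ left
storage unit 1: place 10 ft³, 13 ft³ left
storage unit 1: place 9 ft³, 4 ft³ left
storage unit 2: place 73 ft³, 27 ft³ left
storage unit 3: place 74 ft³, 26 ft³ left
storage unit 3: place 24 ft³, 2 ft³ left
storage unit 4: place 27 ft³, 73 ft³ left
storage unit 4: place 30 ft³, 43 ft³ left
storage unit 5: place 71 ft³, 29 ft³ left
storage unit 6: place 72 ft³, 28 ft³ left
storage unit 7: place 71 ft³, 29 ft³ left
7 storage units × 100 ft³ = 700 ft³; used 538 ft³; unused 162 ft³.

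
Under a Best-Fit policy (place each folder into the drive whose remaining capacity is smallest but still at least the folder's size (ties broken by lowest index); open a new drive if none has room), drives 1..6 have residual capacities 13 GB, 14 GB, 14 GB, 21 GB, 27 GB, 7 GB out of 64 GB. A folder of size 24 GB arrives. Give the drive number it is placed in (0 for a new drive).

5

Drives with room: drive 5 (27 GB).
Tightest fit is drive 5 with 27 GB free.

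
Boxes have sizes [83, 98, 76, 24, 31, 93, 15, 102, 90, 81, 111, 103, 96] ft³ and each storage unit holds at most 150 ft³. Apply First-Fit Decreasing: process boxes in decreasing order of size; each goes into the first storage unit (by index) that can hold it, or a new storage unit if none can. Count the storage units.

Sorted descending: 111, 103, 102, 98, 96, 93, 90, 83, 81, 76, 31, 24, 15.
storage unit 1: place 111 ft³, 39 ft³ left
storage unit 2: place 103 ft³, 47 ft³ left
storage unit 3: place 102 ft³, 48 ft³ left
storage unit 4: place 98 ft³, 52 ft³ left
storage unit 5: place 96 ft³, 54 ft³ left
storage unit 6: place 93 ft³, 57 ft³ left
storage unit 7: place 90 ft³, 60 ft³ left
storage unit 8: place 83 ft³, 67 ft³ left
storage unit 9: place 81 ft³, 69 ft³ left
storage unit 10: place 76 ft³, 74 ft³ left
storage unit 1: place 31 ft³, 8 ft³ left
storage unit 2: place 24 ft³, 23 ft³ left
storage unit 2: place 15 ft³, 8 ft³ left

10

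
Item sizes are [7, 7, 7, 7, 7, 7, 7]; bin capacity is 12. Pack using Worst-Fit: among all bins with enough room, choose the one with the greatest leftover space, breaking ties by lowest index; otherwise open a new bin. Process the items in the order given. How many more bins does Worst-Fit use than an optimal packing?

0

Worst-Fit: [7] [7] [7] [7] [7] [7] [7] → 7 bins.
7 items exceed 6 (half the capacity), and no two of those can share a bin, so at least 7 bins are needed.
So 7 is already optimal.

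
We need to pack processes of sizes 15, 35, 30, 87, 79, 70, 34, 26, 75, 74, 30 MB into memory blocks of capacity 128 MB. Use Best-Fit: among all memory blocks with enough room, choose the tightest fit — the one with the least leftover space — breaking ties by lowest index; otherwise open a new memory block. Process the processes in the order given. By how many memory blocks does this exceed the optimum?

Best-Fit: [15,35,30,26] [87,34] [79,30] [70] [75] [74] → 6 memory blocks.
Total size 555 MB; any packing needs at least ⌈555/128⌉ = 5 memory blocks.
An optimal packing achieves that bound: [87,35] [79,34,15] [75,30] [74,30] [70,26] → 5 memory blocks.
Excess: 6 − 5 = 1.

1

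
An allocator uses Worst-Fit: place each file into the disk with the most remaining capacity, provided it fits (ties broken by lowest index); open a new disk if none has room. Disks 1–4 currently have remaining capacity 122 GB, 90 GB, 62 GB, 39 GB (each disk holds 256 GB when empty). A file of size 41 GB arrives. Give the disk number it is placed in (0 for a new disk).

Disks with room: disk 1 (122 GB), disk 2 (90 GB), disk 3 (62 GB).
Most room is disk 1 with 122 GB free.

1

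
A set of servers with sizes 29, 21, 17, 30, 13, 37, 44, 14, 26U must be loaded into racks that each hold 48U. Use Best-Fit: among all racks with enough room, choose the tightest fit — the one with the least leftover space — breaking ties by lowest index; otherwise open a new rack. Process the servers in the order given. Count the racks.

29U → rack 1 (remaining 19U)
21U → rack 2 (remaining 27U)
17U → rack 1 (remaining 2U)
30U → rack 3 (remaining 18U)
13U → rack 3 (remaining 5U)
37U → rack 4 (remaining 11U)
44U → rack 5 (remaining 4U)
14U → rack 2 (remaining 13U)
26U → rack 6 (remaining 22U)

6 racks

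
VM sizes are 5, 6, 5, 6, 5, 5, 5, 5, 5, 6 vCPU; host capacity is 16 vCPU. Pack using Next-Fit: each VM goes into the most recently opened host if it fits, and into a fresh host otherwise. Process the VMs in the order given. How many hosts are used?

5 vCPU → host 1 (remaining 11 vCPU)
6 vCPU → host 1 (remaining 5 vCPU)
5 vCPU → host 1 (remaining 0 vCPU)
6 vCPU → host 2 (remaining 10 vCPU)
5 vCPU → host 2 (remaining 5 vCPU)
5 vCPU → host 2 (remaining 0 vCPU)
5 vCPU → host 3 (remaining 11 vCPU)
5 vCPU → host 3 (remaining 6 vCPU)
5 vCPU → host 3 (remaining 1 vCPU)
6 vCPU → host 4 (remaining 10 vCPU)
Final hosts: [5,6,5] [6,5,5] [5,5,5] [6].

4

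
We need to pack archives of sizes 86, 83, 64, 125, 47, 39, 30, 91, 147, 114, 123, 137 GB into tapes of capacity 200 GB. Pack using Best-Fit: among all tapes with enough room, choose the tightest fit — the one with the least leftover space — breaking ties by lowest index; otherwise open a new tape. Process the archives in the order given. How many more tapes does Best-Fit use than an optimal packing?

Best-Fit: [86,83,30] [64,125] [47,39,91] [147] [114] [123] [137] → 7 tapes.
Total size 1086 GB; any packing needs at least ⌈1086/200⌉ = 6 tapes.
An optimal packing achieves that bound: [147,47] [137,39] [125,64] [123,30] [114,86] [91,83] → 6 tapes.
Excess: 7 − 6 = 1.

1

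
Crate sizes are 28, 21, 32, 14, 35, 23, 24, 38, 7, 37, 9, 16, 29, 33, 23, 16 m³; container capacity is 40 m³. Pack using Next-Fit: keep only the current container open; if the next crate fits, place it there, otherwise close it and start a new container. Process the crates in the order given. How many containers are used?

container 1: place 28 m³, 12 m³ left
container 2: place 21 m³, 19 m³ left
container 3: place 32 m³, 8 m³ left
container 4: place 14 m³, 26 m³ left
container 5: place 35 m³, 5 m³ left
container 6: place 23 m³, 17 m³ left
container 7: place 24 m³, 16 m³ left
container 8: place 38 m³, 2 m³ left
container 9: place 7 m³, 33 m³ left
container 10: place 37 m³, 3 m³ left
container 11: place 9 m³, 31 m³ left
container 11: place 16 m³, 15 m³ left
container 12: place 29 m³, 11 m³ left
container 13: place 33 m³, 7 m³ left
container 14: place 23 m³, 17 m³ left
container 14: place 16 m³, 1 m³ left
Final containers: [28] [21] [32] [14] [35] [23] [24] [38] [7] [37] [9,16] [29] [33] [23,16].

14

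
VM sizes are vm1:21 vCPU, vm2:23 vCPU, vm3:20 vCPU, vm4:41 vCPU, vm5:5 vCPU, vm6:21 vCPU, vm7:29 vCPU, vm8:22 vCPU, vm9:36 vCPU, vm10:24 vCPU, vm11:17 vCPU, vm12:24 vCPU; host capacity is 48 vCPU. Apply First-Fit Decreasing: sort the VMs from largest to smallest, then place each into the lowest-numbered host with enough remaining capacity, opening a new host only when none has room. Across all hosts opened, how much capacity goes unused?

Sorted descending: 41, 36, 29, 24, 24, 23, 22, 21, 21, 20, 17, 5.
host 1: place 41 vCPU, 7 vCPU left
host 2: place 36 vCPU, 12 vCPU left
host 3: place 29 vCPU, 19 vCPU left
host 4: place 24 vCPU, 24 vCPU left
host 4: place 24 vCPU, 0 vCPU left
host 5: place 23 vCPU, 25 vCPU left
host 5: place 22 vCPU, 3 vCPU left
host 6: place 21 vCPU, 27 vCPU left
host 6: place 21 vCPU, 6 vCPU left
host 7: place 20 vCPU, 28 vCPU left
host 3: place 17 vCPU, 2 vCPU left
host 1: place 5 vCPU, 2 vCPU left
7 hosts × 48 vCPU = 336 vCPU; used 283 vCPU; unused 53 vCPU.

53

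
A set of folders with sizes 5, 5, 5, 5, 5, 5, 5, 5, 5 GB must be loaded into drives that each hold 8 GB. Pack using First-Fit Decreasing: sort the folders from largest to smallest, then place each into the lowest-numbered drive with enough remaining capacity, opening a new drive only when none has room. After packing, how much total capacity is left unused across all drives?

27

Sorted descending: 5, 5, 5, 5, 5, 5, 5, 5, 5.
5 GB → drive 1 (remaining 3 GB)
5 GB → drive 2 (remaining 3 GB)
5 GB → drive 3 (remaining 3 GB)
5 GB → drive 4 (remaining 3 GB)
5 GB → drive 5 (remaining 3 GB)
5 GB → drive 6 (remaining 3 GB)
5 GB → drive 7 (remaining 3 GB)
5 GB → drive 8 (remaining 3 GB)
5 GB → drive 9 (remaining 3 GB)
9 drives × 8 GB = 72 GB; used 45 GB; unused 27 GB.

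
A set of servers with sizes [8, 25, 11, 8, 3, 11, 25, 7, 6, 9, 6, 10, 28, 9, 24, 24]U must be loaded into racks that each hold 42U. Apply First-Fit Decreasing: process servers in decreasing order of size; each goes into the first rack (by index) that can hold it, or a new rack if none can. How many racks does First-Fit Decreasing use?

Sorted descending: 28, 25, 25, 24, 24, 11, 11, 10, 9, 9, 8, 8, 7, 6, 6, 3.
Put 28U in rack 1; 14U remain.
Put 25U in rack 2; 17U remain.
Put 25U in rack 3; 17U remain.
Put 24U in rack 4; 18U remain.
Put 24U in rack 5; 18U remain.
Put 11U in rack 1; 3U remain.
Put 11U in rack 2; 6U remain.
Put 10U in rack 3; 7U remain.
Put 9U in rack 4; 9U remain.
Put 9U in rack 4; 0U remain.
Put 8U in rack 5; 10U remain.
Put 8U in rack 5; 2U remain.
Put 7U in rack 3; 0U remain.
Put 6U in rack 2; 0U remain.
Put 6U in rack 6; 36U remain.
Put 3U in rack 1; 0U remain.

6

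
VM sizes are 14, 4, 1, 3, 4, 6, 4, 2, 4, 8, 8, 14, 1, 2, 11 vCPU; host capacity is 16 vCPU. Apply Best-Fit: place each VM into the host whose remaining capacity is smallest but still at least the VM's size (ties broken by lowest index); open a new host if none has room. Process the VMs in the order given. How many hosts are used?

6

host 1: place 14 vCPU, 2 vCPU left
host 2: place 4 vCPU, 12 vCPU left
host 1: place 1 vCPU, 1 vCPU left
host 2: place 3 vCPU, 9 vCPU left
host 2: place 4 vCPU, 5 vCPU left
host 3: place 6 vCPU, 10 vCPU left
host 2: place 4 vCPU, 1 vCPU left
host 3: place 2 vCPU, 8 vCPU left
host 3: place 4 vCPU, 4 vCPU left
host 4: place 8 vCPU, 8 vCPU left
host 4: place 8 vCPU, 0 vCPU left
host 5: place 14 vCPU, 2 vCPU left
host 1: place 1 vCPU, 0 vCPU left
host 5: place 2 vCPU, 0 vCPU left
host 6: place 11 vCPU, 5 vCPU left
Final hosts: [14,1,1] [4,3,4,4] [6,2,4] [8,8] [14,2] [11].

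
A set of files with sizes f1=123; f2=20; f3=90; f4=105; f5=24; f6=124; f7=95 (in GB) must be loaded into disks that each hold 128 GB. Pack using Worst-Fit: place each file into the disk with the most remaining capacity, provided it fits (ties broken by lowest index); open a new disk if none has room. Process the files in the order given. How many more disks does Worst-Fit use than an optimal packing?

0

Worst-Fit: [123] [20,90] [105] [24,95] [124] → 5 disks.
Total size 581 GB; any packing needs at least ⌈581/128⌉ = 5 disks.
So 5 is already optimal.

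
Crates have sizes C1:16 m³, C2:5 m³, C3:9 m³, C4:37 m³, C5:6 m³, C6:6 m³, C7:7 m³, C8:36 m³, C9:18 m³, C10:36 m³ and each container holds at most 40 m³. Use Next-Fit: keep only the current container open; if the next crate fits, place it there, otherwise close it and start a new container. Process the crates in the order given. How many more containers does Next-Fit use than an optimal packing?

Next-Fit: [16,5,9] [37] [6,6,7] [36] [18] [36] → 6 containers.
Total size 176 m³; any packing needs at least ⌈176/40⌉ = 5 containers.
An optimal packing achieves that bound: [37] [36] [36] [18,16,6] [9,7,6,5] → 5 containers.
Excess: 6 − 5 = 1.

1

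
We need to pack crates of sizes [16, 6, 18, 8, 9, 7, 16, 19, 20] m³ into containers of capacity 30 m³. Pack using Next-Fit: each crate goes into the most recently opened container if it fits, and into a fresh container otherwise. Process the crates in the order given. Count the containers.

Put 16 m³ in container 1; 14 m³ remain.
Put 6 m³ in container 1; 8 m³ remain.
Put 18 m³ in container 2; 12 m³ remain.
Put 8 m³ in container 2; 4 m³ remain.
Put 9 m³ in container 3; 21 m³ remain.
Put 7 m³ in container 3; 14 m³ remain.
Put 16 m³ in container 4; 14 m³ remain.
Put 19 m³ in container 5; 11 m³ remain.
Put 20 m³ in container 6; 10 m³ remain.
Final containers: [16,6] [18,8] [9,7] [16] [19] [20].

6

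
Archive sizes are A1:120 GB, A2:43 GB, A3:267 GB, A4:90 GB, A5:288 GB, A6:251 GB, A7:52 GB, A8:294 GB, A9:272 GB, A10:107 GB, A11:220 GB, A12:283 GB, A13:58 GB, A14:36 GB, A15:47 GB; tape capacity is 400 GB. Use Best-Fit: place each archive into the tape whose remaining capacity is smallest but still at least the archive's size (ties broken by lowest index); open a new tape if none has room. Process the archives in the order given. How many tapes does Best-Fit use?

A1 (120 GB) → tape 1 (remaining 280 GB)
A2 (43 GB) → tape 1 (remaining 237 GB)
A3 (267 GB) → tape 2 (remaining 133 GB)
A4 (90 GB) → tape 2 (remaining 43 GB)
A5 (288 GB) → tape 3 (remaining 112 GB)
A6 (251 GB) → tape 4 (remaining 149 GB)
A7 (52 GB) → tape 3 (remaining 60 GB)
A8 (294 GB) → tape 5 (remaining 106 GB)
A9 (272 GB) → tape 6 (remaining 128 GB)
A10 (107 GB) → tape 6 (remaining 21 GB)
A11 (220 GB) → tape 1 (remaining 17 GB)
A12 (283 GB) → tape 7 (remaining 117 GB)
A13 (58 GB) → tape 3 (remaining 2 GB)
A14 (36 GB) → tape 2 (remaining 7 GB)
A15 (47 GB) → tape 5 (remaining 59 GB)

7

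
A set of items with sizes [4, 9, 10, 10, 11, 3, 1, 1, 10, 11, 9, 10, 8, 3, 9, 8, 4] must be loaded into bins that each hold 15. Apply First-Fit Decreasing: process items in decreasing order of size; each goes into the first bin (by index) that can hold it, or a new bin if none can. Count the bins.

Sorted descending: 11, 11, 10, 10, 10, 10, 9, 9, 9, 8, 8, 4, 4, 3, 3, 1, 1.
11 → bin 1 (remaining 4)
11 → bin 2 (remaining 4)
10 → bin 3 (remaining 5)
10 → bin 4 (remaining 5)
10 → bin 5 (remaining 5)
10 → bin 6 (remaining 5)
9 → bin 7 (remaining 6)
9 → bin 8 (remaining 6)
9 → bin 9 (remaining 6)
8 → bin 10 (remaining 7)
8 → bin 11 (remaining 7)
4 → bin 1 (remaining 0)
4 → bin 2 (remaining 0)
3 → bin 3 (remaining 2)
3 → bin 4 (remaining 2)
1 → bin 3 (remaining 1)
1 → bin 3 (remaining 0)

11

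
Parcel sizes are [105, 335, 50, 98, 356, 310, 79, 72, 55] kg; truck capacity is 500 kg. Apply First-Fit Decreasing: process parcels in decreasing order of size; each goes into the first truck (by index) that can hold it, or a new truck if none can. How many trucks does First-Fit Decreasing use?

4 trucks

Sorted descending: 356, 335, 310, 105, 98, 79, 72, 55, 50.
356 kg → truck 1 (remaining 144 kg)
335 kg → truck 2 (remaining 165 kg)
310 kg → truck 3 (remaining 190 kg)
105 kg → truck 1 (remaining 39 kg)
98 kg → truck 2 (remaining 67 kg)
79 kg → truck 3 (remaining 111 kg)
72 kg → truck 3 (remaining 39 kg)
55 kg → truck 2 (remaining 12 kg)
50 kg → truck 4 (remaining 450 kg)
Final trucks: [356,105] [335,98,55] [310,79,72] [50].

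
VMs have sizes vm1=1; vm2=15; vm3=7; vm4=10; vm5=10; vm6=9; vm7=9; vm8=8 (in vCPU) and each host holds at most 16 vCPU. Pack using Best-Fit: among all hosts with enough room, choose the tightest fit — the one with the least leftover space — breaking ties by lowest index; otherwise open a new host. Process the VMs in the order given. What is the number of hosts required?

host 1: place vm1 (1 vCPU), 15 vCPU left
host 1: place vm2 (15 vCPU), 0 vCPU left
host 2: place vm3 (7 vCPU), 9 vCPU left
host 3: place vm4 (10 vCPU), 6 vCPU left
host 4: place vm5 (10 vCPU), 6 vCPU left
host 2: place vm6 (9 vCPU), 0 vCPU left
host 5: place vm7 (9 vCPU), 7 vCPU left
host 6: place vm8 (8 vCPU), 8 vCPU left

6 hosts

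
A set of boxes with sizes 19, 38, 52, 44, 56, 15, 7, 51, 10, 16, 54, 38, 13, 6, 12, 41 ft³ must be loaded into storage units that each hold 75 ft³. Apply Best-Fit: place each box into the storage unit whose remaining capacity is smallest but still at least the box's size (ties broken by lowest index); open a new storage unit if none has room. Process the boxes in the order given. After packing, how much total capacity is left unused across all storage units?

128

19 ft³ → storage unit 1 (remaining 56 ft³)
38 ft³ → storage unit 1 (remaining 18 ft³)
52 ft³ → storage unit 2 (remaining 23 ft³)
44 ft³ → storage unit 3 (remaining 31 ft³)
56 ft³ → storage unit 4 (remaining 19 ft³)
15 ft³ → storage unit 1 (remaining 3 ft³)
7 ft³ → storage unit 4 (remaining 12 ft³)
51 ft³ → storage unit 5 (remaining 24 ft³)
10 ft³ → storage unit 4 (remaining 2 ft³)
16 ft³ → storage unit 2 (remaining 7 ft³)
54 ft³ → storage unit 6 (remaining 21 ft³)
38 ft³ → storage unit 7 (remaining 37 ft³)
13 ft³ → storage unit 6 (remaining 8 ft³)
6 ft³ → storage unit 2 (remaining 1 ft³)
12 ft³ → storage unit 5 (remaining 12 ft³)
41 ft³ → storage unit 8 (remaining 34 ft³)
8 storage units × 75 ft³ = 600 ft³; used 472 ft³; unused 128 ft³.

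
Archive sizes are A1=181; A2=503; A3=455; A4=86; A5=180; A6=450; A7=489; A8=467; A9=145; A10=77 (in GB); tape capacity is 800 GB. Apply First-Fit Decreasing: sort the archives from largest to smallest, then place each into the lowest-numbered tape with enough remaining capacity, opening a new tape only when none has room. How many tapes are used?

Sorted descending: 503, 489, 467, 455, 450, 181, 180, 145, 86, 77.
tape 1: place 503 GB, 297 GB left
tape 2: place 489 GB, 311 GB left
tape 3: place 467 GB, 333 GB left
tape 4: place 455 GB, 345 GB left
tape 5: place 450 GB, 350 GB left
tape 1: place 181 GB, 116 GB left
tape 2: place 180 GB, 131 GB left
tape 3: place 145 GB, 188 GB left
tape 1: place 86 GB, 30 GB left
tape 2: place 77 GB, 54 GB left

5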